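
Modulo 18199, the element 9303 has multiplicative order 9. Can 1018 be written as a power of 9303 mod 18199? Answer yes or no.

1018 ∈ ⟨9303⟩ iff 1018^9 ≡ 1 (mod 18199), since |⟨9303⟩| = 9.
1018^9 mod 18199 = 1.
Since 1 = 1, 1018 lies in the subgroup.

yes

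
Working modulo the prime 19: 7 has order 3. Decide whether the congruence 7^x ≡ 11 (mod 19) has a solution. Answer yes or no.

11 ∈ ⟨7⟩ iff 11^3 ≡ 1 (mod 19), since |⟨7⟩| = 3.
11^3 mod 19 = 1.
Since 1 = 1, 11 lies in the subgroup.

yes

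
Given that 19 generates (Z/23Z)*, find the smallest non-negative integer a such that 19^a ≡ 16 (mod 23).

2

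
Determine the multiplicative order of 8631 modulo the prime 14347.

14346

The order of 8631 must divide p − 1 = 14346 = 2 · 3^2 · 797.
Divisors: 1, 2, 3, 6, 9, 18, 797, 1594, 2391, 4782, 7173, 14346.
Check each in increasing order: 8631^1 ≡ 8631;  8631^2 ≡ 4537;  8631^3 ≡ 5884;  8631^6 ≡ 2145;  8631^9 ≡ 10167;  8631^18 ≡ 12101;  8631^797 ≡ 6640;  8631^1594 ≡ 1269;  8631^2391 ≡ 4471;  8631^4782 ≡ 4470;  8631^7173 ≡ 14346;  8631^14346 ≡ 1.
Smallest exponent giving 1 is 14346.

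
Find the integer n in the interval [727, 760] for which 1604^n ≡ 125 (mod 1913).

731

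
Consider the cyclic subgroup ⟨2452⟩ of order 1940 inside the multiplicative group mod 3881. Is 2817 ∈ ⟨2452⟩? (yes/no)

2817 ∈ ⟨2452⟩ iff 2817^1940 ≡ 1 (mod 3881), since |⟨2452⟩| = 1940.
2817^1940 mod 3881 = 3880.
Since 3880 ≠ 1, 2817 does not lie in the subgroup.

no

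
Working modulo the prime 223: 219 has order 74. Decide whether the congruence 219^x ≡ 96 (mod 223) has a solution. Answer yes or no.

no

96 ∈ ⟨219⟩ iff 96^74 ≡ 1 (mod 223), since |⟨219⟩| = 74.
96^74 mod 223 = 183.
Since 183 ≠ 1, 96 does not lie in the subgroup.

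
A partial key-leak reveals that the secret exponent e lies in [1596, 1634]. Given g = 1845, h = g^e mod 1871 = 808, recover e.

1599

Compute 1845^1596 mod 1871 = 235, then multiply by 1845 repeatedly:
  1845^1596=235  1845^1597=1374  1845^1598=1696  1845^1599=808
Found 808 at exponent 1599.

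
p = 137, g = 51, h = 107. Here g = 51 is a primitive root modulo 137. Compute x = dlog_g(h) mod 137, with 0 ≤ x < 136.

126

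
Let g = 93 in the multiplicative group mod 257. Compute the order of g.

256

The order of 93 must divide p − 1 = 256 = 2^8.
Divisors: 1, 2, 4, 8, 16, 32, 64, 128, 256.
Check each in increasing order: 93^1 ≡ 93;  93^2 ≡ 168;  93^4 ≡ 211;  93^8 ≡ 60;  93^16 ≡ 2;  93^32 ≡ 4;  93^64 ≡ 16;  93^128 ≡ 256;  93^256 ≡ 1.
Smallest exponent giving 1 is 256.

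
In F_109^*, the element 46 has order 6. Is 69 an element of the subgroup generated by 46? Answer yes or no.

no

69 ∈ ⟨46⟩ iff 69^6 ≡ 1 (mod 109), since |⟨46⟩| = 6.
69^6 mod 109 = 71.
Since 71 ≠ 1, 69 does not lie in the subgroup.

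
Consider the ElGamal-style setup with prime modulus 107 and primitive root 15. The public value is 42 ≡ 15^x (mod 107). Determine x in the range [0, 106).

Baby-step giant-step with m = ceil(sqrt(106)) = 11.
Baby table (15^j mod 107 for j=0..10):
  0:1  1:15  2:11  3:58  4:14  5:103  6:47  7:63
  8:89  9:51  10:16
Giant step factor: 15^(-11) ≡ 70 (mod 107).
Scan 42·70^i mod 107 for i = 0, 1, …:
  i=0: 42   i=1: 51
Match at i=1, j=9: x = 1·11 + 9 = 20.

20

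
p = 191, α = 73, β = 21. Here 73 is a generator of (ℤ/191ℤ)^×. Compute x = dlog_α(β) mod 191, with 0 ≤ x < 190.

99

Baby-step giant-step with m = ceil(sqrt(190)) = 14.
Baby table (73^j mod 191 for j=0..13):
  0:1  1:73  2:172  3:141  4:170  5:186  6:17  7:95
  8:59  9:105  10:25  11:106  12:98  13:87
Giant step factor: 73^(-14) ≡ 4 (mod 191).
Scan 21·4^i mod 191 for i = 0, 1, …:
  i=0: 21   i=1: 84   i=2: 145   i=3: 7
  i=4: 28   i=5: 112   i=6: 66   i=7: 73
Match at i=7, j=1: x = 7·14 + 1 = 99.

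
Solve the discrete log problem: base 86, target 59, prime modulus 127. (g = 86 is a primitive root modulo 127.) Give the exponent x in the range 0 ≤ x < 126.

Baby-step giant-step with m = ceil(sqrt(126)) = 12.
Baby table (86^j mod 127 for j=0..11):
  0:1  1:86  2:30  3:40  4:11  5:57  6:76  7:59
  8:121  9:119  10:74  11:14
Giant step factor: 86^(-12) ≡ 25 (mod 127).
Scan 59·25^i mod 127 for i = 0, 1, …:
  i=0: 59
Match at i=0, j=7: x = 0·12 + 7 = 7.

7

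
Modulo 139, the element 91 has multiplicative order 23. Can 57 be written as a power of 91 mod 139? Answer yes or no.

57 ∈ ⟨91⟩ iff 57^23 ≡ 1 (mod 139), since |⟨91⟩| = 23.
57^23 mod 139 = 1.
Since 1 = 1, 57 lies in the subgroup.

yes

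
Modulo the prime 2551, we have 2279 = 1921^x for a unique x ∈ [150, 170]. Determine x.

161

Compute 1921^150 mod 2551 = 2120, then multiply by 1921 repeatedly:
  1921^150=2120  1921^151=1124  1921^152=1058  1921^153=1822  1921^154=90
  1921^155=1973  1921^156=1898  1921^157=679  1921^158=798  1921^159=2358
  1921^160=1693  1921^161=2279
Found 2279 at exponent 161.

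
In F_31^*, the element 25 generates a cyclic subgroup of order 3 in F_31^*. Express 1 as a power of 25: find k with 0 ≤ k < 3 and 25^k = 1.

Successive powers of 25 modulo 31:
  25^0=1
So 25^0 ≡ 1 (mod 31), giving k = 0.

0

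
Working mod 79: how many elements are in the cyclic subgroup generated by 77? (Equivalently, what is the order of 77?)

78

The order of 77 must divide p − 1 = 78 = 2 · 3 · 13.
Divisors: 1, 2, 3, 6, 13, 26, 39, 78.
Check each in increasing order: 77^1 ≡ 77;  77^2 ≡ 4;  77^3 ≡ 71;  77^6 ≡ 64;  77^13 ≡ 24;  77^26 ≡ 23;  77^39 ≡ 78;  77^78 ≡ 1.
Smallest exponent giving 1 is 78.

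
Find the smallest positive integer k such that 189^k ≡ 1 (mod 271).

270

The order of 189 must divide p − 1 = 270 = 2 · 3^3 · 5.
Divisors: 1, 2, 3, 5, 6, 9, 10, 15, 18, 27, 30, 45, 54, 90, 135, 270.
Check each in increasing order: 189^1 ≡ 189;  189^2 ≡ 220;  189^3 ≡ 117;  189^5 ≡ 266;  189^6 ≡ 139;  189^9 ≡ 3;  189^10 ≡ 25;  189^15 ≡ 146;  189^18 ≡ 9;  189^27 ≡ 27;  189^30 ≡ 178;  189^45 ≡ 243;  189^54 ≡ 187;  189^90 ≡ 242;  189^135 ≡ 270;  189^270 ≡ 1.
Smallest exponent giving 1 is 270.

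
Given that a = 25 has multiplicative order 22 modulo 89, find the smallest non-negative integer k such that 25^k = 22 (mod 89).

Successive powers of 25 modulo 89:
  25^0=1  25^1=25  25^2=2  25^3=50  25^4=4  25^5=11
  25^6=8  25^7=22
So 25^7 ≡ 22 (mod 89), giving k = 7.

7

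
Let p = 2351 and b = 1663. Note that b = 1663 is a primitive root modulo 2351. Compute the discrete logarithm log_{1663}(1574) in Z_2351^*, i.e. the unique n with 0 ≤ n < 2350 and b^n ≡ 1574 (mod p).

Baby-step giant-step with m = ceil(sqrt(2350)) = 49.
Baby table (1663^j mod 2351 for j=0..48):
  0:1  1:1663  2:793  3:2199  4:1132  5:1716  6:1945  7:1910
  8:129  9:586  10:1204  11:1551  12:266  13:370  14:1699  15:1886
  16:184  17:362  18:150  19:244  20:1400  21:710  22:528  23:1141
  24:226  25:2029  26:542  27:913  28:1924  29:2252  30:2284  31:1427
  32:942  33:780  34:1739  35:227  36:1341  37:1335  38:761  39:705
  40:1617  41:1878  42:986  43:1071  44:1366  45:592  46:1778  47:1607
  48:1705
Giant step factor: 1663^(-49) ≡ 1251 (mod 2351).
Scan 1574·1251^i mod 2351 for i = 0, 1, …:
  i=0: 1574   i=1: 1287   i=2: 1953   i=3: 514
  i=4: 1191   i=5: 1758   i=6: 1073   i=7: 2253
  i=8: 2005   i=9: 2089     …   i=20: 1302
  i=21: 1910
Match at i=21, j=7: n = 21·49 + 7 = 1036.

1036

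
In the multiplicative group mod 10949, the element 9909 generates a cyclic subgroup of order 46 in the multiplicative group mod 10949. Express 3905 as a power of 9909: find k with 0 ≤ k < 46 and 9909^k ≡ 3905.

42

Baby-step giant-step with m = ceil(sqrt(46)) = 7.
Baby table (9909^j mod 10949 for j=0..6):
  0:1  1:9909  2:8598  3:3413  4:8905  5:1654  6:9782
Giant step factor: 9909^(-7) ≡ 5458 (mod 10949).
Scan 3905·5458^i mod 10949 for i = 0, 1, …:
  i=0: 3905   i=1: 6736   i=2: 9295   i=3: 5393
  i=4: 4082   i=5: 9290   i=6: 1
Match at i=6, j=0: k = 6·7 + 0 = 42.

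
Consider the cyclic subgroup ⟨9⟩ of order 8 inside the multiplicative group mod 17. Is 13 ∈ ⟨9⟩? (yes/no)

13 ∈ ⟨9⟩ iff 13^8 ≡ 1 (mod 17), since |⟨9⟩| = 8.
13^8 mod 17 = 1.
Since 1 = 1, 13 lies in the subgroup.

yes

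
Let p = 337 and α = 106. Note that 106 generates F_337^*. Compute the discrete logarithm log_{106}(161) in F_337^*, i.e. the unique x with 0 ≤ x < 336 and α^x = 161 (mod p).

Baby-step giant-step with m = ceil(sqrt(336)) = 19.
Baby table (106^j mod 337 for j=0..18):
  0:1  1:106  2:115  3:58  4:82  5:267  6:331  7:38
  8:321  9:326  10:182  11:83  12:36  13:109  14:96  15:66
  16:256  17:176  18:121
Giant step factor: 106^(-19) ≡ 118 (mod 337).
Scan 161·118^i mod 337 for i = 0, 1, …:
  i=0: 161   i=1: 126   i=2: 40   i=3: 2
  i=4: 236   i=5: 214   i=6: 314   i=7: 319
  i=8: 235   i=9: 96
Match at i=9, j=14: x = 9·19 + 14 = 185.

185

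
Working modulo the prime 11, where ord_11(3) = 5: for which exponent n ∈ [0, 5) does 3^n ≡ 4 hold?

4

Successive powers of 3 modulo 11:
  3^0=1  3^1=3  3^2=9  3^3=5  3^4=4
So 3^4 ≡ 4 (mod 11), giving n = 4.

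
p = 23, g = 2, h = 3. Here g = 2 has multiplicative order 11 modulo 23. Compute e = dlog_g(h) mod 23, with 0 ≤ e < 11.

8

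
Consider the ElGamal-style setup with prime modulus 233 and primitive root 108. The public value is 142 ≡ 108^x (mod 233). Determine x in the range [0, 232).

16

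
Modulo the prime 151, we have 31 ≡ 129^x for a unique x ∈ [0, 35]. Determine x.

Compute 129^0 mod 151 = 1, then multiply by 129 repeatedly:
  129^0=1  129^1=129  129^2=31
Found 31 at exponent 2.

2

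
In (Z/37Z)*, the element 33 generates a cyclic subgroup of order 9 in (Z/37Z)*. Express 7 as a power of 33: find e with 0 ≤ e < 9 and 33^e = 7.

Successive powers of 33 modulo 37:
  33^0=1  33^1=33  33^2=16  33^3=10  33^4=34  33^5=12
  33^6=26  33^7=7
So 33^7 ≡ 7 (mod 37), giving e = 7.

7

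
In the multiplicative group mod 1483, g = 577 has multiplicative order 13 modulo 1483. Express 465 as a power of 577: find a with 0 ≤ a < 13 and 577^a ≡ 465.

6

Successive powers of 577 modulo 1483:
  577^0=1  577^1=577  577^2=737  577^3=1111  577^4=391  577^5=191
  577^6=465
So 577^6 ≡ 465 (mod 1483), giving a = 6.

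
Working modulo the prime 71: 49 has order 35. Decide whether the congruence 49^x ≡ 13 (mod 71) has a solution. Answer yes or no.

no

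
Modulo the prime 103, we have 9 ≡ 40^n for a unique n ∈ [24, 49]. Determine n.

Compute 40^24 mod 103 = 8, then multiply by 40 repeatedly:
  40^24=8  40^25=11  40^26=28  40^27=90  40^28=98
  40^29=6  40^30=34  40^31=21  40^32=16  40^33=22
  40^34=56  40^35=77  40^36=93  40^37=12  40^38=68
  40^39=42  40^40=32  40^41=44  40^42=9
Found 9 at exponent 42.

42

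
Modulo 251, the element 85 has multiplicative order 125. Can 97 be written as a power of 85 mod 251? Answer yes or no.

no

97 ∈ ⟨85⟩ iff 97^125 ≡ 1 (mod 251), since |⟨85⟩| = 125.
97^125 mod 251 = 250.
Since 250 ≠ 1, 97 does not lie in the subgroup.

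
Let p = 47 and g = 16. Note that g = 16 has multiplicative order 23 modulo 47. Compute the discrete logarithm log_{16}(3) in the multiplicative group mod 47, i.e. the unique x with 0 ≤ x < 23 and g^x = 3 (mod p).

22

Successive powers of 16 modulo 47:
  16^0=1  16^1=16  16^2=21  16^3=7  16^4=18  16^5=6
  16^6=2  16^7=32  16^8=42  16^9=14  16^10=36  16^11=12
  16^12=4  16^13=17  16^14=37  16^15=28  16^16=25  16^17=24
  16^18=8  16^19=34  16^20=27  16^21=9  16^22=3
So 16^22 ≡ 3 (mod 47), giving x = 22.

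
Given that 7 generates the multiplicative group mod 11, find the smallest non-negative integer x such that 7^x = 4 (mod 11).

Successive powers of 7 modulo 11:
  7^0=1  7^1=7  7^2=5  7^3=2  7^4=3  7^5=10
  7^6=4
So 7^6 ≡ 4 (mod 11), giving x = 6.

6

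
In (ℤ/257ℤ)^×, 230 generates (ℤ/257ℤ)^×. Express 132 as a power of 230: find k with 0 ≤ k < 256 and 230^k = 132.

Baby-step giant-step with m = ceil(sqrt(256)) = 16.
Baby table (230^j mod 257 for j=0..15):
  0:1  1:230  2:215  3:106  4:222  5:174  6:185  7:145
  8:197  9:78  10:207  11:65  12:44  13:97  14:208  15:38
Giant step factor: 230^(-16) ≡ 129 (mod 257).
Scan 132·129^i mod 257 for i = 0, 1, …:
  i=0: 132   i=1: 66   i=2: 33   i=3: 145
Match at i=3, j=7: k = 3·16 + 7 = 55.

55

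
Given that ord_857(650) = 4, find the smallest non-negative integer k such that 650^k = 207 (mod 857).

3

Successive powers of 650 modulo 857:
  650^0=1  650^1=650  650^2=856  650^3=207
So 650^3 ≡ 207 (mod 857), giving k = 3.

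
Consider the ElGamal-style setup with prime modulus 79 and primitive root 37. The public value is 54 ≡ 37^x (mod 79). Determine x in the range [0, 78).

Baby-step giant-step with m = ceil(sqrt(78)) = 9.
Baby table (37^j mod 79 for j=0..8):
  0:1  1:37  2:26  3:14  4:44  5:48  6:38  7:63
  8:40
Giant step factor: 37^(-9) ≡ 15 (mod 79).
Scan 54·15^i mod 79 for i = 0, 1, …:
  i=0: 54   i=1: 20   i=2: 63
Match at i=2, j=7: x = 2·9 + 7 = 25.

25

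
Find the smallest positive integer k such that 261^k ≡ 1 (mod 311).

The order of 261 must divide p − 1 = 310 = 2 · 5 · 31.
Divisors: 1, 2, 5, 10, 31, 62, 155, 310.
Check each in increasing order: 261^1 ≡ 261;  261^2 ≡ 12;  261^5 ≡ 264;  261^10 ≡ 32;  261^31 ≡ 259;  261^62 ≡ 216;  261^155 ≡ 310;  261^310 ≡ 1.
Smallest exponent giving 1 is 310.

310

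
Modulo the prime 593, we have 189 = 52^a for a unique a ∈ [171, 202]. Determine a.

178

Compute 52^171 mod 593 = 412, then multiply by 52 repeatedly:
  52^171=412  52^172=76  52^173=394  52^174=326  52^175=348
  52^176=306  52^177=494  52^178=189
Found 189 at exponent 178.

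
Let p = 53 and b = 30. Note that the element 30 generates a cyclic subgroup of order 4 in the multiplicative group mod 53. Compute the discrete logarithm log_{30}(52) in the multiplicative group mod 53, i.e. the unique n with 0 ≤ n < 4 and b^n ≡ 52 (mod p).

2

Successive powers of 30 modulo 53:
  30^0=1  30^1=30  30^2=52
So 30^2 ≡ 52 (mod 53), giving n = 2.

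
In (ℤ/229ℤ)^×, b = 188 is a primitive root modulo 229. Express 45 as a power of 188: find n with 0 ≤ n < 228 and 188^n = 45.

86

Baby-step giant-step with m = ceil(sqrt(228)) = 16.
Baby table (188^j mod 229 for j=0..15):
  0:1  1:188  2:78  3:8  4:130  5:166  6:64  7:124
  8:183  9:54  10:76  11:90  12:203  13:150  14:33  15:21
Giant step factor: 188^(-16) ≡ 25 (mod 229).
Scan 45·25^i mod 229 for i = 0, 1, …:
  i=0: 45   i=1: 209   i=2: 187   i=3: 95
  i=4: 85   i=5: 64
Match at i=5, j=6: n = 5·16 + 6 = 86.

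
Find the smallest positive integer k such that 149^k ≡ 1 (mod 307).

51

The order of 149 must divide p − 1 = 306 = 2 · 3^2 · 17.
Divisors: 1, 2, 3, 6, 9, 17, 18, 34, 51, 102, 153, 306.
Check each in increasing order: 149^1 ≡ 149;  149^2 ≡ 97;  149^3 ≡ 24;  149^6 ≡ 269;  149^9 ≡ 9;  149^17 ≡ 289;  149^18 ≡ 81;  149^34 ≡ 17;  149^51 ≡ 1.
Smallest exponent giving 1 is 51.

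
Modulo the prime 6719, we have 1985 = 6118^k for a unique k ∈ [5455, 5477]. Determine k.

5470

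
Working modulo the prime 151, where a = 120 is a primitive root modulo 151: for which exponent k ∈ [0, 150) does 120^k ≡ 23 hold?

55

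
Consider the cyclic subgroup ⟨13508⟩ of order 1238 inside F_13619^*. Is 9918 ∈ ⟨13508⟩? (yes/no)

9918 ∈ ⟨13508⟩ iff 9918^1238 ≡ 1 (mod 13619), since |⟨13508⟩| = 1238.
9918^1238 mod 13619 = 1.
Since 1 = 1, 9918 lies in the subgroup.

yes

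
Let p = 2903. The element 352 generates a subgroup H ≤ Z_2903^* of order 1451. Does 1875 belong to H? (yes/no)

yes

1875 ∈ ⟨352⟩ iff 1875^1451 ≡ 1 (mod 2903), since |⟨352⟩| = 1451.
1875^1451 mod 2903 = 1.
Since 1 = 1, 1875 lies in the subgroup.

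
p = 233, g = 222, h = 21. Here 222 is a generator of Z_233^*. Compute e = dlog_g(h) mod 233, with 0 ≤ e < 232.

103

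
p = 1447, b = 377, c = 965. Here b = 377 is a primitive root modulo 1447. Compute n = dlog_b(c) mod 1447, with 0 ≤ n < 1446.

Baby-step giant-step with m = ceil(sqrt(1446)) = 39.
Baby table (377^j mod 1447 for j=0..38):
  0:1  1:377  2:323  3:223  4:145  5:1126  6:531  7:501
  8:767  9:1206  10:304  11:295  12:1243  13:1230  14:670  15:812
  16:807  17:369  18:201  19:533  20:1255  21:1413  22:205  23:594
  24:1100  25:858  26:785  27:757  28:330  29:1415  30:959  31:1240
  32:99  33:1148  34:143  35:372  36:1332  37:55  38:477
Giant step factor: 377^(-39) ≡ 765 (mod 1447).
Scan 965·765^i mod 1447 for i = 0, 1, …:
  i=0: 965   i=1: 255   i=2: 1177   i=3: 371
  i=4: 203   i=5: 466   i=6: 528   i=7: 207
  i=8: 632   i=9: 182     …   i=25: 1250
  i=26: 1230
Match at i=26, j=13: n = 26·39 + 13 = 1027.

1027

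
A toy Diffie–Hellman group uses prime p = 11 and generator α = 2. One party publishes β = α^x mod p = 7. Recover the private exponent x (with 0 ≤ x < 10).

Successive powers of 2 modulo 11:
  2^0=1  2^1=2  2^2=4  2^3=8  2^4=5  2^5=10
  2^6=9  2^7=7
So 2^7 ≡ 7 (mod 11), giving x = 7.

7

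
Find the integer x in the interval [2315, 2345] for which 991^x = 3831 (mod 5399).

2327

Compute 991^2315 mod 5399 = 3886, then multiply by 991 repeatedly:
  991^2315=3886  991^2316=1539  991^2317=2631  991^2318=5003  991^2319=1691
  991^2320=2091  991^2321=4364  991^2322=125  991^2323=5097  991^2324=3062
  991^2325=204  991^2326=2401  991^2327=3831
Found 3831 at exponent 2327.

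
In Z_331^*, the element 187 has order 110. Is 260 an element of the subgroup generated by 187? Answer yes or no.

260 ∈ ⟨187⟩ iff 260^110 ≡ 1 (mod 331), since |⟨187⟩| = 110.
260^110 mod 331 = 31.
Since 31 ≠ 1, 260 does not lie in the subgroup.

no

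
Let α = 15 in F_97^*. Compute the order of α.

96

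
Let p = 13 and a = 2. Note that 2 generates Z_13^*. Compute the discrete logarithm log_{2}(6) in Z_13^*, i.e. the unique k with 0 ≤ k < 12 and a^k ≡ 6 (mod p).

5

Successive powers of 2 modulo 13:
  2^0=1  2^1=2  2^2=4  2^3=8  2^4=3  2^5=6
So 2^5 ≡ 6 (mod 13), giving k = 5.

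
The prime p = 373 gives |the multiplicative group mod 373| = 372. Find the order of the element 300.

The order of 300 must divide p − 1 = 372 = 2^2 · 3 · 31.
Divisors: 1, 2, 3, 4, 6, 12, 31, 62, 93, 124, 186, 372.
Check each in increasing order: 300^1 ≡ 300;  300^2 ≡ 107;  300^3 ≡ 22;  300^4 ≡ 259;  300^6 ≡ 111;  300^12 ≡ 12;  300^31 ≡ 285;  300^62 ≡ 284;  300^93 ≡ 372;  300^124 ≡ 88;  300^186 ≡ 1.
Smallest exponent giving 1 is 186.

186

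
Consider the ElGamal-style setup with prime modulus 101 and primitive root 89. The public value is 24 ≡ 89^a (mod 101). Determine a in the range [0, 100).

Baby-step giant-step with m = ceil(sqrt(100)) = 10.
Baby table (89^j mod 101 for j=0..9):
  0:1  1:89  2:43  3:90  4:31  5:32  6:20  7:63
  8:52  9:83
Giant step factor: 89^(-10) ≡ 65 (mod 101).
Scan 24·65^i mod 101 for i = 0, 1, …:
  i=0: 24   i=1: 45   i=2: 97   i=3: 43
Match at i=3, j=2: a = 3·10 + 2 = 32.

32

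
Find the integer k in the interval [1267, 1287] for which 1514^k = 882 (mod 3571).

Compute 1514^1267 mod 3571 = 267, then multiply by 1514 repeatedly:
  1514^1267=267  1514^1268=715  1514^1269=497  1514^1270=2548  1514^1271=992
  1514^1272=2068  1514^1273=2756  1514^1274=1656  1514^1275=342  1514^1276=3564
  1514^1277=115  1514^1278=2702  1514^1279=2033  1514^1280=3331  1514^1281=882
Found 882 at exponent 1281.

1281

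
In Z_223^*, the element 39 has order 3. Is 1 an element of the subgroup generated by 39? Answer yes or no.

yes

1 ∈ ⟨39⟩ iff 1^3 ≡ 1 (mod 223), since |⟨39⟩| = 3.
1^3 mod 223 = 1.
Since 1 = 1, 1 lies in the subgroup.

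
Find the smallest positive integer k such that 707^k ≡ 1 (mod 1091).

545

The order of 707 must divide p − 1 = 1090 = 2 · 5 · 109.
Divisors: 1, 2, 5, 10, 109, 218, 545, 1090.
Check each in increasing order: 707^1 ≡ 707;  707^2 ≡ 171;  707^5 ≡ 28;  707^10 ≡ 784;  707^109 ≡ 93;  707^218 ≡ 1012;  707^545 ≡ 1.
Smallest exponent giving 1 is 545.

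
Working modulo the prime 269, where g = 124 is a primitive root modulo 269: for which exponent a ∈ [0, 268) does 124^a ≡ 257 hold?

233

Baby-step giant-step with m = ceil(sqrt(268)) = 17.
Baby table (124^j mod 269 for j=0..16):
  0:1  1:124  2:43  3:221  4:235  5:88  6:152  7:18
  8:80  9:236  10:212  11:195  12:239  13:46  14:55  15:95
  16:213
Giant step factor: 124^(-17) ≡ 113 (mod 269).
Scan 257·113^i mod 269 for i = 0, 1, …:
  i=0: 257   i=1: 258   i=2: 102   i=3: 228
  i=4: 209   i=5: 214   i=6: 241   i=7: 64
  i=8: 238   i=9: 263   i=10: 129   i=11: 51
  i=12: 114   i=13: 239
Match at i=13, j=12: a = 13·17 + 12 = 233.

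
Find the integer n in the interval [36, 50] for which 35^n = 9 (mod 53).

50

Compute 35^36 mod 53 = 15, then multiply by 35 repeatedly:
  35^36=15  35^37=48  35^38=37  35^39=23  35^40=10
  35^41=32  35^42=7  35^43=33  35^44=42  35^45=39
  35^46=40  35^47=22  35^48=28  35^49=26  35^50=9
Found 9 at exponent 50.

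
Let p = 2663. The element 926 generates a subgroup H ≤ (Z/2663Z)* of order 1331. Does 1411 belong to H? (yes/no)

yes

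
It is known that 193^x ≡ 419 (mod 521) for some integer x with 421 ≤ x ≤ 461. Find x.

438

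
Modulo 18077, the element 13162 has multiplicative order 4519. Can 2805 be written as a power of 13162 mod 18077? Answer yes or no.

2805 ∈ ⟨13162⟩ iff 2805^4519 ≡ 1 (mod 18077), since |⟨13162⟩| = 4519.
2805^4519 mod 18077 = 8229.
Since 8229 ≠ 1, 2805 does not lie in the subgroup.

no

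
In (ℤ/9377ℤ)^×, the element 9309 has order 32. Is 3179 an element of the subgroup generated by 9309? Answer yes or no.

no

3179 ∈ ⟨9309⟩ iff 3179^32 ≡ 1 (mod 9377), since |⟨9309⟩| = 32.
3179^32 mod 9377 = 3198.
Since 3198 ≠ 1, 3179 does not lie in the subgroup.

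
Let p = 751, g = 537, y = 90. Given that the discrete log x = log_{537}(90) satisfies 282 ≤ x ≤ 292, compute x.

284

Compute 537^282 mod 751 = 745, then multiply by 537 repeatedly:
  537^282=745  537^283=533  537^284=90
Found 90 at exponent 284.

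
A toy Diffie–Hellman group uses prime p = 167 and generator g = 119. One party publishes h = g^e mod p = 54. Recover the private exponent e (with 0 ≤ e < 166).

Baby-step giant-step with m = ceil(sqrt(166)) = 13.
Baby table (119^j mod 167 for j=0..12):
  0:1  1:119  2:133  3:129  4:154  5:123  6:108  7:160
  8:2  9:71  10:99  11:91  12:141
Giant step factor: 119^(-13) ≡ 74 (mod 167).
Scan 54·74^i mod 167 for i = 0, 1, …:
  i=0: 54   i=1: 155   i=2: 114   i=3: 86
  i=4: 18   i=5: 163   i=6: 38   i=7: 140
  i=8: 6   i=9: 110   i=10: 124   i=11: 158
  i=12: 2
Match at i=12, j=8: e = 12·13 + 8 = 164.

164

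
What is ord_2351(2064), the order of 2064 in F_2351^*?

1175

The order of 2064 must divide p − 1 = 2350 = 2 · 5^2 · 47.
Divisors: 1, 2, 5, 10, 25, 47, 50, 94, 235, 470, 1175, 2350.
Check each in increasing order: 2064^1 ≡ 2064;  2064^2 ≡ 84;  2064^5 ≡ 1490;  2064^10 ≡ 756;  2064^25 ≡ 16;  2064^47 ≡ 2154;  2064^50 ≡ 256;  2064^94 ≡ 1193;  2064^235 ≡ 207;  2064^470 ≡ 531;  2064^1175 ≡ 1.
Smallest exponent giving 1 is 1175.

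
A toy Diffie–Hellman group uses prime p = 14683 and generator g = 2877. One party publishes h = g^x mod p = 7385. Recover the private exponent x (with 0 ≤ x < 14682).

1154

Baby-step giant-step with m = ceil(sqrt(14682)) = 122.
Baby table (2877^j mod 14683 for j=0..121):
  0:1  1:2877  2:10600  3:14292  4:5684  5:10689  6:6051  7:9372
  8:5256  9:12705  10:6298  11:524  12:9882  13:4226  14:678  15:12450
  16:6813  17:13879  18:6806  19:8423  20:6021  21:11160  22:10282  23:9752
  24:11974  25:2880  26:4548  27:2043  28:4511  29:13058  30:8752  31:12842
  32:4006  33:13790  34:364  35:4735  36:11454  37:4506  38:13356  39:14484
  40:114  41:4952  42:4394  43:14158  44:1924  45:14540  46:14396  47:11232
  48:11864  49:9436  50:13188  51:1004  52:10640  53:11908  54:3877  55:9732
  56:13166  57:11125  58:12368  59:5827  60:10976  61:9502  62:12191  63:10503
  64:14200  65:5294  66:4567  67:12657  68:349  69:5629  70:13967  71:10371
  72:1511  73:979  74:12130  75:11202  76:13652  77:14462  78:10235  79:6680
  80:12996  81:6574  82:1694  83:13565  84:13774  85:13064  86:11331  87:3027
  88:1660  89:3845  90:5766  91:11675  92:8954  93:6676  94:1488  95:8223
  96:3258  97:5512  98:384  99:3543  100:3209  101:11369  102:9572  103:8019
  104:3670  105:1513  106:6733  107:3964  108:10420  109:10337  110:6474  111:7654
  112:10741  113:8825  114:2618  115:14290  116:14613  117:4172  118:6833  119:12687
  120:13244  121:603
Giant step factor: 2877^(-122) ≡ 5461 (mod 14683).
Scan 7385·5461^i mod 14683 for i = 0, 1, …:
  i=0: 7385   i=1: 9967   i=2: 14589   i=3: 571
  i=4: 5435   i=5: 6192   i=6: 14246   i=7: 6872
  i=8: 12927   i=9: 13166
Match at i=9, j=56: x = 9·122 + 56 = 1154.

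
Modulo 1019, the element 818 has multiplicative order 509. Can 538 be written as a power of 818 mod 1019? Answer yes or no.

no

538 ∈ ⟨818⟩ iff 538^509 ≡ 1 (mod 1019), since |⟨818⟩| = 509.
538^509 mod 1019 = 1018.
Since 1018 ≠ 1, 538 does not lie in the subgroup.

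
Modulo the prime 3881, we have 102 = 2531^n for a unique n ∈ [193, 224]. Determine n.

Compute 2531^193 mod 3881 = 1697, then multiply by 2531 repeatedly:
  2531^193=1697  2531^194=2721  2531^195=1957  2531^196=1011  2531^197=1262
  2531^198=59  2531^199=1851  2531^200=514  2531^201=799  2531^202=268
  2531^203=3014  2531^204=2269  2531^205=2840  2531^206=428  2531^207=469
  2531^208=3334  2531^209=1060  2531^210=1089  2531^211=749  2531^212=1791
  2531^213=13  2531^214=1855  2531^215=2876  2531^216=2281  2531^217=2164
  2531^218=993  2531^219=2276  2531^220=1152  2531^221=1081  2531^222=3787
  2531^223=2708  2531^224=102
Found 102 at exponent 224.

224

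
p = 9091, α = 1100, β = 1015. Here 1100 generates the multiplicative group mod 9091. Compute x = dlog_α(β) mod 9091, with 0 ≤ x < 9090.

Baby-step giant-step with m = ceil(sqrt(9090)) = 96.
Baby table (1100^j mod 9091 for j=0..95):
  0:1  1:1100  2:897  3:4872  4:4601  5:6504  6:8874  7:6757
  8:5353  9:6423  10:1593  11:6828  12:1634  13:6473  14:2047  15:6223
  16:8868  17:157  18:9062  19:4464  20:1260  21:4168  22:2936  23:2295
  24:6293  25:4049  26:8401  27:4644  28:8349  29:1990  30:7160  31:3194
  32:4274  33:1353  34:6467  35:4538  36:841  37:6909  38:8915  39:6402
  40:5766  41:6173  42:8414  43:762  44:1828  45:1689  46:3336  47:5927
  48:1453  49:7375  50:3328  51:6218  52:3368  53:4763  54:2884  55:8732
  56:5104  57:5253  58:5515  59:2803  60:1451  61:5175  62:1534  63:5565
  64:3257  65:846  66:3318  67:4309  68:3489  69:1498  70:2329  71:7329
  72:7274  73:1320  74:6531  75:2210  76:3703  77:532  78:3376  79:4472
  80:969  81:2253  82:5548  83:2739  84:3779  85:2313  86:7911  87:2013
  88:5187  89:5643  90:7238  91:7175  92:1512  93:8638  94:1705  95:2754
Giant step factor: 1100^(-96) ≡ 5302 (mod 9091).
Scan 1015·5302^i mod 9091 for i = 0, 1, …:
  i=0: 1015   i=1: 8749   i=2: 4916   i=3: 735
  i=4: 6022   i=5: 1052   i=6: 4921   i=7: 9063
  i=8: 6091   i=9: 3250     …   i=59: 6412
  i=60: 5175
Match at i=60, j=61: x = 60·96 + 61 = 5821.

5821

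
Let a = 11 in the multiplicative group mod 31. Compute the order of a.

The order of 11 must divide p − 1 = 30 = 2 · 3 · 5.
Divisors: 1, 2, 3, 5, 6, 10, 15, 30.
Check each in increasing order: 11^1 ≡ 11;  11^2 ≡ 28;  11^3 ≡ 29;  11^5 ≡ 6;  11^6 ≡ 4;  11^10 ≡ 5;  11^15 ≡ 30;  11^30 ≡ 1.
Smallest exponent giving 1 is 30.

30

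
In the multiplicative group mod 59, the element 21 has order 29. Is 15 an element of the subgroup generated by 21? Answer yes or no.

yes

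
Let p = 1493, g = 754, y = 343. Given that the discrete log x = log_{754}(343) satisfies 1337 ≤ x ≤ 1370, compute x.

Compute 754^1337 mod 1493 = 719, then multiply by 754 repeatedly:
  754^1337=719  754^1338=167  754^1339=506  754^1340=809  754^1341=842
  754^1342=343
Found 343 at exponent 1342.

1342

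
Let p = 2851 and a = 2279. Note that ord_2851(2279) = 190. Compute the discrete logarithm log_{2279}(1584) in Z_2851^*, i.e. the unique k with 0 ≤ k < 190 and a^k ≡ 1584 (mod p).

180

Baby-step giant-step with m = ceil(sqrt(190)) = 14.
Baby table (2279^j mod 2851 for j=0..13):
  0:1  1:2279  2:2170  3:1796  4:1899  5:3  6:1135  7:808
  8:2537  9:2846  10:9  11:554  12:2424  13:1909
Giant step factor: 2279^(-14) ≡ 190 (mod 2851).
Scan 1584·190^i mod 2851 for i = 0, 1, …:
  i=0: 1584   i=1: 1605   i=2: 2744   i=3: 2478
  i=4: 405   i=5: 2824   i=6: 572   i=7: 342
  i=8: 2258   i=9: 1370   i=10: 859   i=11: 703
  i=12: 2424
Match at i=12, j=12: k = 12·14 + 12 = 180.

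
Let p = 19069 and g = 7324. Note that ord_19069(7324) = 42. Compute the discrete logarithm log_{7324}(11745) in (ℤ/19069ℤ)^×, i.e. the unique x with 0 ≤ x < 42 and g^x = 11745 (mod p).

22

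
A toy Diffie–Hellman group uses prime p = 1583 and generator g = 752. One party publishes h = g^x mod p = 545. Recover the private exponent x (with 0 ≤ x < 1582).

894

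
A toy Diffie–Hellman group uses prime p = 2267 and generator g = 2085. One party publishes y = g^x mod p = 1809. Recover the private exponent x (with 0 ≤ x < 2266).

143

Baby-step giant-step with m = ceil(sqrt(2266)) = 48.
Baby table (2085^j mod 2267 for j=0..47):
  0:1  1:2085  2:1386  3:1652  4:847  5:2  6:1903  7:505
  8:1037  9:1694  10:4  11:1539  12:1010  13:2074  14:1121  15:8
  16:811  17:2020  18:1881  19:2242  20:16  21:1622  22:1773  23:1495
  24:2217  25:32  26:977  27:1279  28:723  29:2167  30:64  31:1954
  32:291  33:1446  34:2067  35:128  36:1641  37:582  38:625  39:1867
  40:256  41:1015  42:1164  43:1250  44:1467  45:512  46:2030  47:61
Giant step factor: 2085^(-48) ≡ 360 (mod 2267).
Scan 1809·360^i mod 2267 for i = 0, 1, …:
  i=0: 1809   i=1: 611   i=2: 61
Match at i=2, j=47: x = 2·48 + 47 = 143.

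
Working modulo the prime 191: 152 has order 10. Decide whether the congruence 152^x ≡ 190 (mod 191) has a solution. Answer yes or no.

yes

190 ∈ ⟨152⟩ iff 190^10 ≡ 1 (mod 191), since |⟨152⟩| = 10.
190^10 mod 191 = 1.
Since 1 = 1, 190 lies in the subgroup.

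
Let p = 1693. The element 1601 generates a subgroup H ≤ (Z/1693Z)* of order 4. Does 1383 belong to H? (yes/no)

no

1383 ∈ ⟨1601⟩ iff 1383^4 ≡ 1 (mod 1693), since |⟨1601⟩| = 4.
1383^4 mod 1693 = 1659.
Since 1659 ≠ 1, 1383 does not lie in the subgroup.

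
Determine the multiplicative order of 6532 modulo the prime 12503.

6251

The order of 6532 must divide p − 1 = 12502 = 2 · 7 · 19 · 47.
Divisors: 1, 2, 7, 14, 19, 38, 47, 94, 133, 266, 329, 658, 893, 1786, 6251, 12502.
Check each in increasing order: 6532^1 ≡ 6532;  6532^2 ≡ 6788;  6532^7 ≡ 10435;  6532^14 ≡ 598;  6532^19 ≡ 6073;  6532^38 ≡ 9982;  6532^47 ≡ 8004;  6532^94 ≡ 11147;  6532^133 ≡ 2442;  6532^266 ≡ 11936;  6532^329 ≡ 10759;  6532^658 ≡ 3307;  6532^893 ≡ 12146;  6532^1786 ≡ 2419;  6532^6251 ≡ 1.
Smallest exponent giving 1 is 6251.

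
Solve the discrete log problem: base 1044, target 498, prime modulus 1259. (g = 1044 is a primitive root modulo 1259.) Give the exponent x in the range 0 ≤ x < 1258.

Baby-step giant-step with m = ceil(sqrt(1258)) = 36.
Baby table (1044^j mod 1259 for j=0..35):
  0:1  1:1044  2:901  3:171  4:1005  5:473  6:284  7:631
  8:307  9:722  10:886  11:878  12:80  13:426  14:317  15:1090
  16:1083  17:70  18:58  19:120  20:639  21:1105  22:376  23:995
  24:105  25:87  26:180  27:329  28:1028  29:564  30:863  31:787
  32:760  33:270  34:1123  35:283
Giant step factor: 1044^(-36) ≡ 189 (mod 1259).
Scan 498·189^i mod 1259 for i = 0, 1, …:
  i=0: 498   i=1: 956   i=2: 647   i=3: 160
  i=4: 24   i=5: 759   i=6: 1184   i=7: 933
  i=8: 77   i=9: 704     …   i=13: 580
  i=14: 87
Match at i=14, j=25: x = 14·36 + 25 = 529.

529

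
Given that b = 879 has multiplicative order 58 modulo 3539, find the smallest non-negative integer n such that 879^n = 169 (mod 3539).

Successive powers of 879 modulo 3539:
  879^0=1  879^1=879  879^2=1139  879^3=3183  879^4=2047  879^5=1501
  879^6=2871  879^7=302  879^8=33  879^9=695  879^10=2197  879^11=2408
  879^12=310  879^13=3526  879^14=2729  879^15=2888  879^16=1089  879^17=1701
  879^18=1721  879^19=1606  879^20=3152  879^21=3110  879^22=1582  879^23=3290
  879^24=547  879^25=3048  879^26=169
So 879^26 ≡ 169 (mod 3539), giving n = 26.

26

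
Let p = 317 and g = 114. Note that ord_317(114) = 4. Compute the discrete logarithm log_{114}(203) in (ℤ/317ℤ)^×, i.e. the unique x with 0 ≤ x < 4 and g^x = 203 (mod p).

3

Successive powers of 114 modulo 317:
  114^0=1  114^1=114  114^2=316  114^3=203
So 114^3 ≡ 203 (mod 317), giving x = 3.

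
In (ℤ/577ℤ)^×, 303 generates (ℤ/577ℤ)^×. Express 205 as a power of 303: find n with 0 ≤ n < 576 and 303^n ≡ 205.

Baby-step giant-step with m = ceil(sqrt(576)) = 24.
Baby table (303^j mod 577 for j=0..23):
  0:1  1:303  2:66  3:380  4:317  5:269  6:150  7:444
  8:91  9:454  10:236  11:537  12:574  13:245  14:379  15:14
  16:203  17:347  18:127  19:399  20:304  21:369  22:446  23:120
Giant step factor: 303^(-24) ≡ 513 (mod 577).
Scan 205·513^i mod 577 for i = 0, 1, …:
  i=0: 205   i=1: 151   i=2: 145   i=3: 529
  i=4: 187   i=5: 149   i=6: 273   i=7: 415
  i=8: 559   i=9: 575     …   i=17: 428
  i=18: 304
Match at i=18, j=20: n = 18·24 + 20 = 452.

452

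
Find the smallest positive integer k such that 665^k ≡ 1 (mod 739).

123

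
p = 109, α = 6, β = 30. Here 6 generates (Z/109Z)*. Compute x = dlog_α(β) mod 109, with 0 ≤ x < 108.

Baby-step giant-step with m = ceil(sqrt(108)) = 11.
Baby table (6^j mod 109 for j=0..10):
  0:1  1:6  2:36  3:107  4:97  5:37  6:4  7:24
  8:35  9:101  10:61
Giant step factor: 6^(-11) ≡ 14 (mod 109).
Scan 30·14^i mod 109 for i = 0, 1, …:
  i=0: 30   i=1: 93   i=2: 103   i=3: 25
  i=4: 23   i=5: 104   i=6: 39   i=7: 1
Match at i=7, j=0: x = 7·11 + 0 = 77.

77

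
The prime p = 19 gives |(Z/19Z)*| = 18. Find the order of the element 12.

6

The order of 12 must divide p − 1 = 18 = 2 · 3^2.
Divisors: 1, 2, 3, 6, 9, 18.
Check each in increasing order: 12^1 ≡ 12;  12^2 ≡ 11;  12^3 ≡ 18;  12^6 ≡ 1.
Smallest exponent giving 1 is 6.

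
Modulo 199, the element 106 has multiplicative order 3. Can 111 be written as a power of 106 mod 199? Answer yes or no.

no

⟨106⟩ has order 3; its elements mod 199 are {1, 92, 106}.
111 is not in this set.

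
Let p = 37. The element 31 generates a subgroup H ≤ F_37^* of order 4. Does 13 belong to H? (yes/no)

no

⟨31⟩ has order 4; its elements mod 37 are {1, 6, 31, 36}.
13 is not in this set.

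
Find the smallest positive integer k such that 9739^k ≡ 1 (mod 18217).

The order of 9739 must divide p − 1 = 18216 = 2^3 · 3^2 · 11 · 23.
Divisors: 1, 2, 3, 4, 6, 8, 9, 11, 12, 18, 22, 23, 24, 33, 36, 44, 46, 66, 69, 72, 88, 92, 99, 132, 138, 184, 198, 207, 253, 264, 276, 396, 414, 506, 552, 759, 792, 828, 1012, 1518, 1656, 2024, 2277, 3036, 4554, 6072, 9108, 18216.
Check each in increasing order: 9739^1 ≡ 9739;  9739^2 ≡ 10419;  9739^3 ≡ 1951;  9739^4 ≡ 458;  9739^6 ≡ 17265;  9739^8 ≡ 9377;  9739^9 ≡ 782;  9739^11 ≡ 4659;  9739^12 ≡ 13671;  9739^18 ≡ 10363;  9739^22 ≡ 9834;  9739^23 ≡ 6557;  9739^24 ≡ 8038;  9739^33 ≡ 851;  9739^36 ≡ 2554;  9739^44 ≡ 11720;  9739^46 ≡ 2129;  9739^66 ≡ 13738;  9739^69 ≡ 5631;  9739^72 ≡ 1230;  9739^88 ≡ 2220;  9739^92 ≡ 14825;  9739^99 ≡ 13941;  9739^132 ≡ 4524;  9739^138 ≡ 10581;  9739^184 ≡ 10737;  9739^198 ≡ 12525;  9739^207 ≡ 12021;  9739^253 ≡ 16041;  9739^264 ≡ 8885;  9739^276 ≡ 14096;  9739^396 ≡ 9038;  9739^414 ≡ 7197;  9739^506 ≡ 16773;  9739^552 ≡ 4397;  9739^759 ≡ 8820;  9739^792 ≡ 416;  9739^828 ≡ 5878;  9739^1012 ≡ 8398;  9739^1518 ≡ 5810;  9739^1656 ≡ 11452;  9739^2024 ≡ 8397;  9739^2277 ≡ 17996;  9739^3036 ≡ 18216;  9739^4554 ≡ 12407;  9739^6072 ≡ 1.
Smallest exponent giving 1 is 6072.

6072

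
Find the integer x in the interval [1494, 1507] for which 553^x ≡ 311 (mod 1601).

Compute 553^1494 mod 1601 = 477, then multiply by 553 repeatedly:
  553^1494=477  553^1495=1217  553^1496=581  553^1497=1093  553^1498=852
  553^1499=462  553^1500=927  553^1501=311
Found 311 at exponent 1501.

1501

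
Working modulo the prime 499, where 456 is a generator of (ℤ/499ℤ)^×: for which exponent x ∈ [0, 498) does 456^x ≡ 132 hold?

98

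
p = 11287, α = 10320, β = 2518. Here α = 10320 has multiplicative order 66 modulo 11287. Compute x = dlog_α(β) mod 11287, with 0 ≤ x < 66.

Baby-step giant-step with m = ceil(sqrt(66)) = 9.
Baby table (10320^j mod 11287 for j=0..8):
  0:1  1:10320  2:9555  3:4368  4:8769  5:8201  6:4394  7:6201
  8:8317
Giant step factor: 10320^(-9) ≡ 9179 (mod 11287).
Scan 2518·9179^i mod 11287 for i = 0, 1, …:
  i=0: 2518   i=1: 8233   i=2: 4242   i=3: 8455
  i=4: 10320
Match at i=4, j=1: x = 4·9 + 1 = 37.

37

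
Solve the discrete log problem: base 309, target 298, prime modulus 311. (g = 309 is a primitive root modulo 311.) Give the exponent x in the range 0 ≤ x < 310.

Baby-step giant-step with m = ceil(sqrt(310)) = 18.
Baby table (309^j mod 311 for j=0..17):
  0:1  1:309  2:4  3:303  4:16  5:279  6:64  7:183
  8:256  9:110  10:91  11:129  12:53  13:205  14:212  15:198
  16:226  17:170
Giant step factor: 309^(-18) ≡ 193 (mod 311).
Scan 298·193^i mod 311 for i = 0, 1, …:
  i=0: 298   i=1: 290   i=2: 301   i=3: 247
  i=4: 88   i=5: 190   i=6: 283   i=7: 194
  i=8: 122   i=9: 221   i=10: 46   i=11: 170
Match at i=11, j=17: x = 11·18 + 17 = 215.

215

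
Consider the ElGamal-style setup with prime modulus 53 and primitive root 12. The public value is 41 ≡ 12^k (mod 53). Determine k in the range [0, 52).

27

Baby-step giant-step with m = ceil(sqrt(52)) = 8.
Baby table (12^j mod 53 for j=0..7):
  0:1  1:12  2:38  3:32  4:13  5:50  6:17  7:45
Giant step factor: 12^(-8) ≡ 16 (mod 53).
Scan 41·16^i mod 53 for i = 0, 1, …:
  i=0: 41   i=1: 20   i=2: 2   i=3: 32
Match at i=3, j=3: k = 3·8 + 3 = 27.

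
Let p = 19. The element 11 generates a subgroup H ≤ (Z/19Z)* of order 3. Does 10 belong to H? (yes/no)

⟨11⟩ has order 3; its elements mod 19 are {1, 7, 11}.
10 is not in this set.

no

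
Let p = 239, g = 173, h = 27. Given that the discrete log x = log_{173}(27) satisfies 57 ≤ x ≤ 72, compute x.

66

Compute 173^57 mod 239 = 131, then multiply by 173 repeatedly:
  173^57=131  173^58=197  173^59=143  173^60=122  173^61=74
  173^62=135  173^63=172  173^64=120  173^65=206  173^66=27
Found 27 at exponent 66.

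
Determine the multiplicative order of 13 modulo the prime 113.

The order of 13 must divide p − 1 = 112 = 2^4 · 7.
Divisors: 1, 2, 4, 7, 8, 14, 16, 28, 56, 112.
Check each in increasing order: 13^1 ≡ 13;  13^2 ≡ 56;  13^4 ≡ 85;  13^7 ≡ 69;  13^8 ≡ 106;  13^14 ≡ 15;  13^16 ≡ 49;  13^28 ≡ 112;  13^56 ≡ 1.
Smallest exponent giving 1 is 56.

56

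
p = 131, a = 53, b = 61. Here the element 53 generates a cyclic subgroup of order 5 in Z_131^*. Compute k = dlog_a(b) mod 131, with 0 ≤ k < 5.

Successive powers of 53 modulo 131:
  53^0=1  53^1=53  53^2=58  53^3=61
So 53^3 ≡ 61 (mod 131), giving k = 3.

3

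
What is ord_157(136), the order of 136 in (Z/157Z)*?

156

The order of 136 must divide p − 1 = 156 = 2^2 · 3 · 13.
Divisors: 1, 2, 3, 4, 6, 12, 13, 26, 39, 52, 78, 156.
Check each in increasing order: 136^1 ≡ 136;  136^2 ≡ 127;  136^3 ≡ 2;  136^4 ≡ 115;  136^6 ≡ 4;  136^12 ≡ 16;  136^13 ≡ 135;  136^26 ≡ 13;  136^39 ≡ 28;  136^52 ≡ 12;  136^78 ≡ 156;  136^156 ≡ 1.
Smallest exponent giving 1 is 156.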